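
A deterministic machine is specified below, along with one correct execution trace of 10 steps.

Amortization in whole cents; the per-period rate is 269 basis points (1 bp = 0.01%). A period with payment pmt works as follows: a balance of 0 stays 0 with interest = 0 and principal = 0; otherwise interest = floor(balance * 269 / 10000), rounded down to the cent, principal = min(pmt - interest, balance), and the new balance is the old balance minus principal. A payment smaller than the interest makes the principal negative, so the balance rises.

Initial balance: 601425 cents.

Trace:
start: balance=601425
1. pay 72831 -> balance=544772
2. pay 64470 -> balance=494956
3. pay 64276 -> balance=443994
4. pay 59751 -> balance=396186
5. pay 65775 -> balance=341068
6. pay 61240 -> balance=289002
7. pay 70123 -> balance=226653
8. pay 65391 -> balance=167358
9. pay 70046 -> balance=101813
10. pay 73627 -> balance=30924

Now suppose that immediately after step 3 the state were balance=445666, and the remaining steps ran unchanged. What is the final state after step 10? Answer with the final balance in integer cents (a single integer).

state after step 3 := balance=445666
4. pay 59751 -> balance=397903
5. pay 65775 -> balance=342831
6. pay 61240 -> balance=290813
7. pay 70123 -> balance=228512
8. pay 65391 -> balance=169267
9. pay 70046 -> balance=103774
10. pay 73627 -> balance=32938

32938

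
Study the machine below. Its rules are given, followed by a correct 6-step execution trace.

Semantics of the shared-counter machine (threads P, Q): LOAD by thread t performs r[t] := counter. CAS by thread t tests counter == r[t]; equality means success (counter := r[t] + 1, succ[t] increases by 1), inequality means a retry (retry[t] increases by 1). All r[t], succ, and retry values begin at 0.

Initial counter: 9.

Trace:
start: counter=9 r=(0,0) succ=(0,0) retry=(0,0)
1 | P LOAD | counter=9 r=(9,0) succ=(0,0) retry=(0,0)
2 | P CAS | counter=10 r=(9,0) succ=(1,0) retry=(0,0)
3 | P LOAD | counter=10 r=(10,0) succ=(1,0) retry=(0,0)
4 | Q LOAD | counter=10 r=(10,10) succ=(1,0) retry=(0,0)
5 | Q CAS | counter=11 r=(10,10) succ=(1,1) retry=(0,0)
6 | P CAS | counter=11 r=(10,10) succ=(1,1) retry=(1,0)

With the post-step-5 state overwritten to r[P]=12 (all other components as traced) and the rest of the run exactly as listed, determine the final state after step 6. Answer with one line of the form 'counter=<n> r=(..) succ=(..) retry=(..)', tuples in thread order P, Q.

counter=11 r=(12,10) succ=(1,1) retry=(1,0)

state after step 5 := counter=11 r=(12,10) succ=(1,1) retry=(0,0)
6 | P CAS | counter=11 r=(12,10) succ=(1,1) retry=(1,0)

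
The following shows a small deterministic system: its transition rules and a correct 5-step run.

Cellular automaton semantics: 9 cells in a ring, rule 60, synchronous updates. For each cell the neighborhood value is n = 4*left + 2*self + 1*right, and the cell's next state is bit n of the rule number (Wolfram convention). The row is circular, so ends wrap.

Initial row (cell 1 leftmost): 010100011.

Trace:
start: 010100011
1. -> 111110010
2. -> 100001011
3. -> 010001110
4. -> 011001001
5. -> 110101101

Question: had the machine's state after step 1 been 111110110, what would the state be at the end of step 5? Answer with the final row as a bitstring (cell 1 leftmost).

state after step 1 := 111110110
2. -> 100001101
3. -> 010001011
4. -> 111001110
5. -> 100101001

100101001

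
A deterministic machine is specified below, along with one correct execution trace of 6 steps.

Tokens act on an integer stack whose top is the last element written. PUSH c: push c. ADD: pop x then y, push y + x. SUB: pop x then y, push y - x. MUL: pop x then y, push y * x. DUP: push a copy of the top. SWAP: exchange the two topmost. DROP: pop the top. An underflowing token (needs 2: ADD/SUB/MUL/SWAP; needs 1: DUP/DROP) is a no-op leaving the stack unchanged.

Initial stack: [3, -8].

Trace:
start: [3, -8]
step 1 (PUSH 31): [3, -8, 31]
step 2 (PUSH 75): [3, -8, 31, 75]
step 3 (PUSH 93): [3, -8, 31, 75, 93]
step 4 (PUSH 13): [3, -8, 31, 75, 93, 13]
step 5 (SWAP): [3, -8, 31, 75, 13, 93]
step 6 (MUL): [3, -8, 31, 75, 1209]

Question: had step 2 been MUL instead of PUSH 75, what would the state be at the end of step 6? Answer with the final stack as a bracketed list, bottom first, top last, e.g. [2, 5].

[3, -248, 1209]

(re-executing from step 2 with the substitution; state before step 2: [3, -8, 31])
step 2 (MUL): [3, -248]
step 3 (PUSH 93): [3, -248, 93]
step 4 (PUSH 13): [3, -248, 93, 13]
step 5 (SWAP): [3, -248, 13, 93]
step 6 (MUL): [3, -248, 1209]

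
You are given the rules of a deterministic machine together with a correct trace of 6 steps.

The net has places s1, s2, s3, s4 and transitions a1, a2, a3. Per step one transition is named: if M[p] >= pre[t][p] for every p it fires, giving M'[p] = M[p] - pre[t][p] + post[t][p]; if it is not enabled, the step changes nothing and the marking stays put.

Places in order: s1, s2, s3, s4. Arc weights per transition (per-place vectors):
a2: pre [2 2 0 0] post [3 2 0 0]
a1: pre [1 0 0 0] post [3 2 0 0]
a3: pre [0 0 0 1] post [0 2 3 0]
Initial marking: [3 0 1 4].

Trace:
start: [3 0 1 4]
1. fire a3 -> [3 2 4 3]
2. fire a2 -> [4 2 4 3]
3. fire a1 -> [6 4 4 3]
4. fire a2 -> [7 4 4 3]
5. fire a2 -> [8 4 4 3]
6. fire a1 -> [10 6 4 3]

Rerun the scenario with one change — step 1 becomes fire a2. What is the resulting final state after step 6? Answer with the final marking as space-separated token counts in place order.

(re-executing from step 1 with the substitution; state before step 1: [3 0 1 4])
1. fire a2 -> [3 0 1 4]
2. fire a2 -> [3 0 1 4]
3. fire a1 -> [5 2 1 4]
4. fire a2 -> [6 2 1 4]
5. fire a2 -> [7 2 1 4]
6. fire a1 -> [9 4 1 4]

9 4 1 4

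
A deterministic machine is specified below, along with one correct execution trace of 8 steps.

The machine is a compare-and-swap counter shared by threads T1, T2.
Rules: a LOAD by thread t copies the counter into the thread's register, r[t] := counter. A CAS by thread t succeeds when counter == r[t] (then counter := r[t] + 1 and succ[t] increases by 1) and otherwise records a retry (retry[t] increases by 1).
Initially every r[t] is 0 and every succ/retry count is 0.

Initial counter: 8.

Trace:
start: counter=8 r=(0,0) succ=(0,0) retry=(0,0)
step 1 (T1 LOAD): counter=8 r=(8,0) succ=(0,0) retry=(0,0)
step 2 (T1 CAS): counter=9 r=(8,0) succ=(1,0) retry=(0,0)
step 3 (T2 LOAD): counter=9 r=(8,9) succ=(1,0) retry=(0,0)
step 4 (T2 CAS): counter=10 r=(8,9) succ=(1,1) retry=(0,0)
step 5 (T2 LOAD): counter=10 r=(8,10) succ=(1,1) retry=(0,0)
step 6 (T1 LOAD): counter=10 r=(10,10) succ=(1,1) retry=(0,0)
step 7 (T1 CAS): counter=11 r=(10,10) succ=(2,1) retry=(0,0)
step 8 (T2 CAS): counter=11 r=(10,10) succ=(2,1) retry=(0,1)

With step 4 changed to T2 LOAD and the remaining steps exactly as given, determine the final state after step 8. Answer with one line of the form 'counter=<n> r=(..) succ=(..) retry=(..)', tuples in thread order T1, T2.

(re-executing from step 4 with the substitution; state before step 4: counter=9 r=(8,9) succ=(1,0) retry=(0,0))
step 4 (T2 LOAD): counter=9 r=(8,9) succ=(1,0) retry=(0,0)
step 5 (T2 LOAD): counter=9 r=(8,9) succ=(1,0) retry=(0,0)
step 6 (T1 LOAD): counter=9 r=(9,9) succ=(1,0) retry=(0,0)
step 7 (T1 CAS): counter=10 r=(9,9) succ=(2,0) retry=(0,0)
step 8 (T2 CAS): counter=10 r=(9,9) succ=(2,0) retry=(0,1)

counter=10 r=(9,9) succ=(2,0) retry=(0,1)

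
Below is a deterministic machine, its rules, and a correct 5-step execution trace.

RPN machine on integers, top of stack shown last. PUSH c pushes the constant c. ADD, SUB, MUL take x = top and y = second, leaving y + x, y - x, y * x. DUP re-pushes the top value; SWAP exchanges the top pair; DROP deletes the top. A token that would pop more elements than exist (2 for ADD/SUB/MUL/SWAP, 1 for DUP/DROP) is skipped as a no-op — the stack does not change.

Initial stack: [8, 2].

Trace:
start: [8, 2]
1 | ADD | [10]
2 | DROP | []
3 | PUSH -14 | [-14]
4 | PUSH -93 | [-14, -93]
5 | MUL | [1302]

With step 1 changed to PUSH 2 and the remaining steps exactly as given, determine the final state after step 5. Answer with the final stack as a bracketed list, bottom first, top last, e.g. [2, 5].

[8, 2, 1302]

(re-executing from step 1 with the substitution; state before step 1: [8, 2])
1 | PUSH 2 | [8, 2, 2]
2 | DROP | [8, 2]
3 | PUSH -14 | [8, 2, -14]
4 | PUSH -93 | [8, 2, -14, -93]
5 | MUL | [8, 2, 1302]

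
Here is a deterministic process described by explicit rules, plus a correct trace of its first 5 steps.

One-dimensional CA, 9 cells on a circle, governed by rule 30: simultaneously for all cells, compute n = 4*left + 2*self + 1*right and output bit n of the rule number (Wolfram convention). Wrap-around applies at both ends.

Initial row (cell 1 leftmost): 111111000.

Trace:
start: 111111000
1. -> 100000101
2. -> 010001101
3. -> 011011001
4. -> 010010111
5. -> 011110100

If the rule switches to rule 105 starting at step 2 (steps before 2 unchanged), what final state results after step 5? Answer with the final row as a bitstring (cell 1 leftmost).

111101101

(re-executing steps 2..5 under rule 105; state before step 2: 100000101)
2. -> 101110011
3. -> 111010010
4. -> 101100001
5. -> 111101101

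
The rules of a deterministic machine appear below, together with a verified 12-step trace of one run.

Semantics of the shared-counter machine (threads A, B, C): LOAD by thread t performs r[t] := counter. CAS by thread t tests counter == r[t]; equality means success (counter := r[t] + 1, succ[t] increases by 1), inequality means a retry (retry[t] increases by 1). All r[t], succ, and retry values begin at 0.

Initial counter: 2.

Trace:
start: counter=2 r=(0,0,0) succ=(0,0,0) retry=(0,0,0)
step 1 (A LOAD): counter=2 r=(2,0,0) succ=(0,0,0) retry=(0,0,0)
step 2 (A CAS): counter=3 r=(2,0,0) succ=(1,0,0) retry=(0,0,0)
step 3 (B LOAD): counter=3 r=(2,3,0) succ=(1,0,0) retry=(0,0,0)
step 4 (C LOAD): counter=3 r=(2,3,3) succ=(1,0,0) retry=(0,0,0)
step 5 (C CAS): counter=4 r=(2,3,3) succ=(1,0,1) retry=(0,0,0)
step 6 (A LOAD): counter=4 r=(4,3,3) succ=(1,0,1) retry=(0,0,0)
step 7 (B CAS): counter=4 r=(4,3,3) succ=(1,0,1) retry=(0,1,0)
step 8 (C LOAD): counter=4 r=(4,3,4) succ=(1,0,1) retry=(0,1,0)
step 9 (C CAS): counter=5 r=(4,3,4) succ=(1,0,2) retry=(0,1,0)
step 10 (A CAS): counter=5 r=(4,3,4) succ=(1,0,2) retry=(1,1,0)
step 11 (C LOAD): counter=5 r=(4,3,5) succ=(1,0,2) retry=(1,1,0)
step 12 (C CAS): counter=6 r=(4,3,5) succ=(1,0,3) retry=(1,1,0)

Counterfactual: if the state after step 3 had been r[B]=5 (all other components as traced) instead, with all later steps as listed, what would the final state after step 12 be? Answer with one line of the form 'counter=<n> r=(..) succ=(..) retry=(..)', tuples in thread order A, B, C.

counter=6 r=(4,5,5) succ=(1,0,3) retry=(1,1,0)

state after step 3 := counter=3 r=(2,5,0) succ=(1,0,0) retry=(0,0,0)
step 4 (C LOAD): counter=3 r=(2,5,3) succ=(1,0,0) retry=(0,0,0)
step 5 (C CAS): counter=4 r=(2,5,3) succ=(1,0,1) retry=(0,0,0)
step 6 (A LOAD): counter=4 r=(4,5,3) succ=(1,0,1) retry=(0,0,0)
step 7 (B CAS): counter=4 r=(4,5,3) succ=(1,0,1) retry=(0,1,0)
step 8 (C LOAD): counter=4 r=(4,5,4) succ=(1,0,1) retry=(0,1,0)
step 9 (C CAS): counter=5 r=(4,5,4) succ=(1,0,2) retry=(0,1,0)
step 10 (A CAS): counter=5 r=(4,5,4) succ=(1,0,2) retry=(1,1,0)
step 11 (C LOAD): counter=5 r=(4,5,5) succ=(1,0,2) retry=(1,1,0)
step 12 (C CAS): counter=6 r=(4,5,5) succ=(1,0,3) retry=(1,1,0)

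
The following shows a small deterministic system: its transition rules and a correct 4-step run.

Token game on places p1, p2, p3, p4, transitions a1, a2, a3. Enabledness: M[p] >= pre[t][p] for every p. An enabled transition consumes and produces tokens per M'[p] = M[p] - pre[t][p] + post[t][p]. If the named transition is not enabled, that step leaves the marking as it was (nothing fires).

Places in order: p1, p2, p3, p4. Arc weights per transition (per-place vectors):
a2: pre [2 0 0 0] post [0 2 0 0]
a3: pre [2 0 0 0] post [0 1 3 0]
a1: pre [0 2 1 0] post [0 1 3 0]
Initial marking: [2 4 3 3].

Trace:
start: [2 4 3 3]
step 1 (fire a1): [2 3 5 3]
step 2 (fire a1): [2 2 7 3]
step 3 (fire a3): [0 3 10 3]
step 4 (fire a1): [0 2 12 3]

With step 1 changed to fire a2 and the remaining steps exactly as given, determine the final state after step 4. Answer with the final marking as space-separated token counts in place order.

0 4 7 3

(re-executing from step 1 with the substitution; state before step 1: [2 4 3 3])
step 1 (fire a2): [0 6 3 3]
step 2 (fire a1): [0 5 5 3]
step 3 (fire a3): [0 5 5 3]
step 4 (fire a1): [0 4 7 3]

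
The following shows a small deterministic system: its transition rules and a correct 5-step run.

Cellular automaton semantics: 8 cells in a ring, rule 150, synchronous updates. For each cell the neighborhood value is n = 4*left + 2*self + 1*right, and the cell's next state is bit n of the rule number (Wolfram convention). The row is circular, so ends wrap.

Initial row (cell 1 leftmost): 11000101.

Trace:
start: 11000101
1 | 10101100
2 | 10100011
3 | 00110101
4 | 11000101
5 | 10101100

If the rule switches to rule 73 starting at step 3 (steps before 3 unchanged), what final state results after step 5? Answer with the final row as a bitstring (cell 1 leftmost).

(re-executing steps 3..5 under rule 73; state before step 3: 10100011)
3 | 10001010
4 | 00100000
5 | 10001111

10001111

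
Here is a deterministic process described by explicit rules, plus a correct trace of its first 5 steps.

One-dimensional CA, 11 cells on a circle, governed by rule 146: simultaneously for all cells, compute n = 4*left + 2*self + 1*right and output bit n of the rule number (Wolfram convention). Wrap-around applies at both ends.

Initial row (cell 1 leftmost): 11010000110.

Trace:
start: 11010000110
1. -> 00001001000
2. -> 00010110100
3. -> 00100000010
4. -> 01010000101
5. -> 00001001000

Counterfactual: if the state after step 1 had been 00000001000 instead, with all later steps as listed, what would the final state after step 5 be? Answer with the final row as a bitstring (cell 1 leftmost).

state after step 1 := 00000001000
2. -> 00000010100
3. -> 00000100010
4. -> 00001010101
5. -> 10010000000

10010000000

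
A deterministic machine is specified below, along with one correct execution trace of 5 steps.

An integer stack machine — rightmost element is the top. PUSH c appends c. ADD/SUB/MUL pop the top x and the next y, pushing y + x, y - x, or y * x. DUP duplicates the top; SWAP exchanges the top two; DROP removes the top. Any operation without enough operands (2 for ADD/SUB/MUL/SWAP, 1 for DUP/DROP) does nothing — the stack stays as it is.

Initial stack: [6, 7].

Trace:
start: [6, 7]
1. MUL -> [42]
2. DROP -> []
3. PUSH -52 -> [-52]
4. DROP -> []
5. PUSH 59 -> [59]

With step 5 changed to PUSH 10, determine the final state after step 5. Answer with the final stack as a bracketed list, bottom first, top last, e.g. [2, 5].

(re-executing from step 5 with the substitution; state before step 5: [])
5. PUSH 10 -> [10]

[10]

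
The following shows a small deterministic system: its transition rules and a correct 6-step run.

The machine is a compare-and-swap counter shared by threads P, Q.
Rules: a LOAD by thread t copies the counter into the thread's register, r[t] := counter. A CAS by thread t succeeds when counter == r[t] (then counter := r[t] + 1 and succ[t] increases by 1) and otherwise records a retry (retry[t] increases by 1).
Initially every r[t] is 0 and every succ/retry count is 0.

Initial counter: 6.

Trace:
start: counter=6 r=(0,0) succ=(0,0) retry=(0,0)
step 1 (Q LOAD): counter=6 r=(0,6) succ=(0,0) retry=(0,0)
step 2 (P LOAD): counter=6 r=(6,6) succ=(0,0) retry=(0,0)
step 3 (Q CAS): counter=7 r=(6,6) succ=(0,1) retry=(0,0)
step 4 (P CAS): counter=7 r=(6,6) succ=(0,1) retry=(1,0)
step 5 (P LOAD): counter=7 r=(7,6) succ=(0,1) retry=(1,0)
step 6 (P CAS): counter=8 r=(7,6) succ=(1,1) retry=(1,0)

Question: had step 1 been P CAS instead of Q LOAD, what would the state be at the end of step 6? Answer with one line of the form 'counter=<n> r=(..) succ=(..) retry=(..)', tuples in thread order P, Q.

(re-executing from step 1 with the substitution; state before step 1: counter=6 r=(0,0) succ=(0,0) retry=(0,0))
step 1 (P CAS): counter=6 r=(0,0) succ=(0,0) retry=(1,0)
step 2 (P LOAD): counter=6 r=(6,0) succ=(0,0) retry=(1,0)
step 3 (Q CAS): counter=6 r=(6,0) succ=(0,0) retry=(1,1)
step 4 (P CAS): counter=7 r=(6,0) succ=(1,0) retry=(1,1)
step 5 (P LOAD): counter=7 r=(7,0) succ=(1,0) retry=(1,1)
step 6 (P CAS): counter=8 r=(7,0) succ=(2,0) retry=(1,1)

counter=8 r=(7,0) succ=(2,0) retry=(1,1)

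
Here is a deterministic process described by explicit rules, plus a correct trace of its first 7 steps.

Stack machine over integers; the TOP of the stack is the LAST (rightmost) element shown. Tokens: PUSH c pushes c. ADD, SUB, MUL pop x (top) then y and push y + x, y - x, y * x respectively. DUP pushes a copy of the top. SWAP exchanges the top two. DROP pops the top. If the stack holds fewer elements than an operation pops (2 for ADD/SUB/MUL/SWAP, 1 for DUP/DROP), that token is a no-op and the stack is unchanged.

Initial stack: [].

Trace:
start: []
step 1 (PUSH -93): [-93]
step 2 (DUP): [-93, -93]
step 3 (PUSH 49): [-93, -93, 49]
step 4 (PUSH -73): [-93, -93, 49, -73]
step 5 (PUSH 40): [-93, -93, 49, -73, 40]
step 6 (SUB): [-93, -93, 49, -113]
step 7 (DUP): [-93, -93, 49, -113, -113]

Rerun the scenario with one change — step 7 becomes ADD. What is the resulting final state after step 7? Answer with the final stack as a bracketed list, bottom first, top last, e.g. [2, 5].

(re-executing from step 7 with the substitution; state before step 7: [-93, -93, 49, -113])
step 7 (ADD): [-93, -93, -64]

[-93, -93, -64]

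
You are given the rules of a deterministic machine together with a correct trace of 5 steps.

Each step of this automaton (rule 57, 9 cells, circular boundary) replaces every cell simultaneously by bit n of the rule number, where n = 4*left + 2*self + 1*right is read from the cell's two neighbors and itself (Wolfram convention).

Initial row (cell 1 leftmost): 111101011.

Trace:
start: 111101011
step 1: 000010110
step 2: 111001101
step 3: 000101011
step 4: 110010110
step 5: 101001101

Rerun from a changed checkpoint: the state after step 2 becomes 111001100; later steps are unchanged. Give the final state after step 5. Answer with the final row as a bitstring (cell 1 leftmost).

state after step 2 := 111001100
step 3: 100101010
step 4: 010010101
step 5: 101001010

101001010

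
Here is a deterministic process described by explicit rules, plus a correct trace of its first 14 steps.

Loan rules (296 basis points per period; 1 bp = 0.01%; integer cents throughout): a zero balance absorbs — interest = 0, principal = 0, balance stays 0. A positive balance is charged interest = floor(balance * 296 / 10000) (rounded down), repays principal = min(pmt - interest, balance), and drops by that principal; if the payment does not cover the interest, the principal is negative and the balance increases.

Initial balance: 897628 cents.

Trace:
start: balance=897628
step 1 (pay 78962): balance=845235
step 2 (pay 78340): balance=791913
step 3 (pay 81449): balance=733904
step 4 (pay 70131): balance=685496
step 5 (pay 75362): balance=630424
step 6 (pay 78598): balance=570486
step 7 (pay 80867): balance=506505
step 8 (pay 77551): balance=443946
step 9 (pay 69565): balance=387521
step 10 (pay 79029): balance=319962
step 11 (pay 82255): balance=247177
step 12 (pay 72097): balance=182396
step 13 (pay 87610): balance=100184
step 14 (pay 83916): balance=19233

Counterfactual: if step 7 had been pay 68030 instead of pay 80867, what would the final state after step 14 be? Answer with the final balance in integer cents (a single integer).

34980

(re-executing from step 7 with the substitution; state before step 7: balance=570486)
step 7 (pay 68030): balance=519342
step 8 (pay 77551): balance=457163
step 9 (pay 69565): balance=401130
step 10 (pay 79029): balance=333974
step 11 (pay 82255): balance=261604
step 12 (pay 72097): balance=197250
step 13 (pay 87610): balance=115478
step 14 (pay 83916): balance=34980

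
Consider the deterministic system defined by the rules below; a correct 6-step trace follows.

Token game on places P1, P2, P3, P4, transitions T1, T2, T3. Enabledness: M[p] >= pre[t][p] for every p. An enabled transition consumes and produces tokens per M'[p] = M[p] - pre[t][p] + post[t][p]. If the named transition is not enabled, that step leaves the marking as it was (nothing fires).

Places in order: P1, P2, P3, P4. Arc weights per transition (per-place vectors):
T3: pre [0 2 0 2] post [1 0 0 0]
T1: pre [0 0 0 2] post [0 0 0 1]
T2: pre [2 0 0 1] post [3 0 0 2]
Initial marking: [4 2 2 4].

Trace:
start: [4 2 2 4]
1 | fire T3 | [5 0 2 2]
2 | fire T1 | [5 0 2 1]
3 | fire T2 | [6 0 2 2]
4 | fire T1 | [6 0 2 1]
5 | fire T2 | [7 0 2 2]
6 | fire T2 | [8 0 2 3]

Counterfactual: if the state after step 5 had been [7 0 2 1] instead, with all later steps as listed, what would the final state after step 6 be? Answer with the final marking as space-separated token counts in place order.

state after step 5 := [7 0 2 1]
6 | fire T2 | [8 0 2 2]

8 0 2 2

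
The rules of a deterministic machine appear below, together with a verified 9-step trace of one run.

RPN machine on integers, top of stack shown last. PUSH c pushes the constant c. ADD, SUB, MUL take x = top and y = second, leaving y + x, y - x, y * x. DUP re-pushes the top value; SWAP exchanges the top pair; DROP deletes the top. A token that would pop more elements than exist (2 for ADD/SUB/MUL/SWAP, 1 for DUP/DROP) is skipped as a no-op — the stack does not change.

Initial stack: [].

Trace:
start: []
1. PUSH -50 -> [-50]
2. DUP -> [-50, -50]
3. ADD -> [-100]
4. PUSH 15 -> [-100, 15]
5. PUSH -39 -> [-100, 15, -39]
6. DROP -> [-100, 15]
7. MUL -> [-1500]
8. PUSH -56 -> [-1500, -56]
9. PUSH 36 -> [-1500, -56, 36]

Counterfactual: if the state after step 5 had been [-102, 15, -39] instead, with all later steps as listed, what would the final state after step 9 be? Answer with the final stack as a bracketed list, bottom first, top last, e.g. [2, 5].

state after step 5 := [-102, 15, -39]
6. DROP -> [-102, 15]
7. MUL -> [-1530]
8. PUSH -56 -> [-1530, -56]
9. PUSH 36 -> [-1530, -56, 36]

[-1530, -56, 36]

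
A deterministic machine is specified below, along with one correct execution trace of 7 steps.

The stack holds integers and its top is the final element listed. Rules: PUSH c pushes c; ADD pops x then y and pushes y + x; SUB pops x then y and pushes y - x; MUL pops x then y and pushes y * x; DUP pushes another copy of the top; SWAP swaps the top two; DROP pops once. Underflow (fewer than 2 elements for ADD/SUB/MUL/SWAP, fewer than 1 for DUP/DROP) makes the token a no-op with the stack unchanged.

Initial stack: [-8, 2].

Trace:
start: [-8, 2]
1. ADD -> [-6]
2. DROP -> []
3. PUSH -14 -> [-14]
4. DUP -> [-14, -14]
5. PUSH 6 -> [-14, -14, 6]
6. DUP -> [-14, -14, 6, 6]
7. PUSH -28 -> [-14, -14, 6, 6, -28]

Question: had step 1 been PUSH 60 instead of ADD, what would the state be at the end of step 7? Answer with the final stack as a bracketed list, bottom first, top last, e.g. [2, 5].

(re-executing from step 1 with the substitution; state before step 1: [-8, 2])
1. PUSH 60 -> [-8, 2, 60]
2. DROP -> [-8, 2]
3. PUSH -14 -> [-8, 2, -14]
4. DUP -> [-8, 2, -14, -14]
5. PUSH 6 -> [-8, 2, -14, -14, 6]
6. DUP -> [-8, 2, -14, -14, 6, 6]
7. PUSH -28 -> [-8, 2, -14, -14, 6, 6, -28]

[-8, 2, -14, -14, 6, 6, -28]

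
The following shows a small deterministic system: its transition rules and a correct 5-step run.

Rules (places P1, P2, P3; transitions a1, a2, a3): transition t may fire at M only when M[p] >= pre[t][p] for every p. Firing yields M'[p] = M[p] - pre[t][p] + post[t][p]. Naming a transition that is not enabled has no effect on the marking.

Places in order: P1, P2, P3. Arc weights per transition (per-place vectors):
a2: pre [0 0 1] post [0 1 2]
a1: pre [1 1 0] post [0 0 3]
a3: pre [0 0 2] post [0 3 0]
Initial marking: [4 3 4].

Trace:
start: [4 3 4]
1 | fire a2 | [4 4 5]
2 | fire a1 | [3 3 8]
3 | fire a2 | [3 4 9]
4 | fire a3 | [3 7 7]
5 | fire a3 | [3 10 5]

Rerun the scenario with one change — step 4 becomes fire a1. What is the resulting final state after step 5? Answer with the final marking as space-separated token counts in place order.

2 6 10

(re-executing from step 4 with the substitution; state before step 4: [3 4 9])
4 | fire a1 | [2 3 12]
5 | fire a3 | [2 6 10]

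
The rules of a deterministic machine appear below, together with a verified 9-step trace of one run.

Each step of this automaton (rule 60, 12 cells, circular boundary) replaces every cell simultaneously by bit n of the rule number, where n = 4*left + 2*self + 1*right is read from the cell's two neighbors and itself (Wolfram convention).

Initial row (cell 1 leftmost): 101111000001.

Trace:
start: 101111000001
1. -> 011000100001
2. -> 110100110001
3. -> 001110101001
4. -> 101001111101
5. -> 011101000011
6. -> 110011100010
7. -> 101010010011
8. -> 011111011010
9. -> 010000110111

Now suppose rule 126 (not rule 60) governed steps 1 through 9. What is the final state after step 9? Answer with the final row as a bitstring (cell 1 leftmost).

(re-executing steps 1..9 under rule 126; state before step 1: 101111000001)
1. -> 111001100011
2. -> 001111110110
3. -> 011000011111
4. -> 111100110001
5. -> 000111111011
6. -> 101100001111
7. -> 111110011000
8. -> 100011111101
9. -> 110110000111

110110000111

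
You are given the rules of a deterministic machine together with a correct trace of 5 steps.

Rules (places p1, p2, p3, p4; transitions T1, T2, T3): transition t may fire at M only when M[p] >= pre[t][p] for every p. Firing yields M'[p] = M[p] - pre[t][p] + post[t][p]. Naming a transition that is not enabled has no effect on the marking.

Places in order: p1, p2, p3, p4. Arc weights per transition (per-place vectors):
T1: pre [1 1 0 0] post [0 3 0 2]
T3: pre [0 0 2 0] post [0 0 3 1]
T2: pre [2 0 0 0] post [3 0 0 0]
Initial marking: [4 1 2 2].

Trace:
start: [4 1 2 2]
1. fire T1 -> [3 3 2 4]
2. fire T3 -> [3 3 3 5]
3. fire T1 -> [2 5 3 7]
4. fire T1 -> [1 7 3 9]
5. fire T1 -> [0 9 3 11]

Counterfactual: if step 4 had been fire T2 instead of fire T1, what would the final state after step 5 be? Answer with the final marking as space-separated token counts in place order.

(re-executing from step 4 with the substitution; state before step 4: [2 5 3 7])
4. fire T2 -> [3 5 3 7]
5. fire T1 -> [2 7 3 9]

2 7 3 9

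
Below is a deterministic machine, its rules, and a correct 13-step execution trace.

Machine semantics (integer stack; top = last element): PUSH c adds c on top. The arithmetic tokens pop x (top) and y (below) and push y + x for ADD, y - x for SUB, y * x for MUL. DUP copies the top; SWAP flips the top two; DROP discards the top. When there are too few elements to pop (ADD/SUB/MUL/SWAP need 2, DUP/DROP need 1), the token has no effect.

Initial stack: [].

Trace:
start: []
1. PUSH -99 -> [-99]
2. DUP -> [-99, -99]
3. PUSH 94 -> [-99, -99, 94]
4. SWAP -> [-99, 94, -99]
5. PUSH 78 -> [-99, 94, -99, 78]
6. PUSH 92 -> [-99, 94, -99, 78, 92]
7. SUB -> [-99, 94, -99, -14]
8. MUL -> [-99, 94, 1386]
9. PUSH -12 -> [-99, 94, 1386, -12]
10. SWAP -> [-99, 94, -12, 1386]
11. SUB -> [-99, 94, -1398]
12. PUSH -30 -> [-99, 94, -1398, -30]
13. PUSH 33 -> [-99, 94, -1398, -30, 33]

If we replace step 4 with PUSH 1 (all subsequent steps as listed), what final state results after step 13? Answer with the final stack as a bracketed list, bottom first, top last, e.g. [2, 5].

[-99, -99, 94, 2, -30, 33]

(re-executing from step 4 with the substitution; state before step 4: [-99, -99, 94])
4. PUSH 1 -> [-99, -99, 94, 1]
5. PUSH 78 -> [-99, -99, 94, 1, 78]
6. PUSH 92 -> [-99, -99, 94, 1, 78, 92]
7. SUB -> [-99, -99, 94, 1, -14]
8. MUL -> [-99, -99, 94, -14]
9. PUSH -12 -> [-99, -99, 94, -14, -12]
10. SWAP -> [-99, -99, 94, -12, -14]
11. SUB -> [-99, -99, 94, 2]
12. PUSH -30 -> [-99, -99, 94, 2, -30]
13. PUSH 33 -> [-99, -99, 94, 2, -30, 33]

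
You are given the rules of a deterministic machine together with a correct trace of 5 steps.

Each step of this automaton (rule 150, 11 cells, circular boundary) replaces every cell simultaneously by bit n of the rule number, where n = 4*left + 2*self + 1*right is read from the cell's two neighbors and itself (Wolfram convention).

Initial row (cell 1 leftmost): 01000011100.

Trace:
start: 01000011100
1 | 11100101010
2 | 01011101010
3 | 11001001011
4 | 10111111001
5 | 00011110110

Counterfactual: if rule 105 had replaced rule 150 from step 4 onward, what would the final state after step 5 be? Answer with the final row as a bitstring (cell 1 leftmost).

(re-executing steps 4..5 under rule 105; state before step 4: 11001001011)
4 | 01000000110
5 | 00011110110

00011110110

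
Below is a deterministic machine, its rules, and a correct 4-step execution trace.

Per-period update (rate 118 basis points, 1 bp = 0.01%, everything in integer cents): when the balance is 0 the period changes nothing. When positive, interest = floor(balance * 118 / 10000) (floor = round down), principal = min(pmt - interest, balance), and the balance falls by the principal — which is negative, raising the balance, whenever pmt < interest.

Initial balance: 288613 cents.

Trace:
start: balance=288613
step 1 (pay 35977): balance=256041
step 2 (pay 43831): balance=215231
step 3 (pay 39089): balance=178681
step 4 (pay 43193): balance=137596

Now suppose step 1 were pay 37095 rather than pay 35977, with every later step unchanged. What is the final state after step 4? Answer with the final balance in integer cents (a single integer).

136438

(re-executing from step 1 with the substitution; state before step 1: balance=288613)
step 1 (pay 37095): balance=254923
step 2 (pay 43831): balance=214100
step 3 (pay 39089): balance=177537
step 4 (pay 43193): balance=136438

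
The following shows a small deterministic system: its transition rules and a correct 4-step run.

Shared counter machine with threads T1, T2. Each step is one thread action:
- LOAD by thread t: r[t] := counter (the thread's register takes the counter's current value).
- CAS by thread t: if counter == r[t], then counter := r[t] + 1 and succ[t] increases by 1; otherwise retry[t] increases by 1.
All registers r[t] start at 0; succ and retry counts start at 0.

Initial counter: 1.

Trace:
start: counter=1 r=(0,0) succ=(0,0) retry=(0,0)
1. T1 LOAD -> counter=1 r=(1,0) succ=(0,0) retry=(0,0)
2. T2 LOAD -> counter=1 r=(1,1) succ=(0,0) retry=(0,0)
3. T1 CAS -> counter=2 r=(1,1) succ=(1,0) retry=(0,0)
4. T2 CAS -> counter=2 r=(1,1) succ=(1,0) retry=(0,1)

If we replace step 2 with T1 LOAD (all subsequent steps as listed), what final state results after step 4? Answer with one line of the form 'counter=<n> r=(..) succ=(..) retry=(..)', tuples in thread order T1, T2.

(re-executing from step 2 with the substitution; state before step 2: counter=1 r=(1,0) succ=(0,0) retry=(0,0))
2. T1 LOAD -> counter=1 r=(1,0) succ=(0,0) retry=(0,0)
3. T1 CAS -> counter=2 r=(1,0) succ=(1,0) retry=(0,0)
4. T2 CAS -> counter=2 r=(1,0) succ=(1,0) retry=(0,1)

counter=2 r=(1,0) succ=(1,0) retry=(0,1)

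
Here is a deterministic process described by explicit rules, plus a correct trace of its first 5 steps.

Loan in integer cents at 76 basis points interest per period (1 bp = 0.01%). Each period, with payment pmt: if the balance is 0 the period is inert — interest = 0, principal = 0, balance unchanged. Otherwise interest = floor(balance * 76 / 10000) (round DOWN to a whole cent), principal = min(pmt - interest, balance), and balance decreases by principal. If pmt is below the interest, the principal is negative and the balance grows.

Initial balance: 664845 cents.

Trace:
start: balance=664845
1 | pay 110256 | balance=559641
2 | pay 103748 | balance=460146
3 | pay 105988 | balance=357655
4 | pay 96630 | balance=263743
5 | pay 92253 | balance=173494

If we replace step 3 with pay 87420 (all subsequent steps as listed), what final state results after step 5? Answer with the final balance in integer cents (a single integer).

192345

(re-executing from step 3 with the substitution; state before step 3: balance=460146)
3 | pay 87420 | balance=376223
4 | pay 96630 | balance=282452
5 | pay 92253 | balance=192345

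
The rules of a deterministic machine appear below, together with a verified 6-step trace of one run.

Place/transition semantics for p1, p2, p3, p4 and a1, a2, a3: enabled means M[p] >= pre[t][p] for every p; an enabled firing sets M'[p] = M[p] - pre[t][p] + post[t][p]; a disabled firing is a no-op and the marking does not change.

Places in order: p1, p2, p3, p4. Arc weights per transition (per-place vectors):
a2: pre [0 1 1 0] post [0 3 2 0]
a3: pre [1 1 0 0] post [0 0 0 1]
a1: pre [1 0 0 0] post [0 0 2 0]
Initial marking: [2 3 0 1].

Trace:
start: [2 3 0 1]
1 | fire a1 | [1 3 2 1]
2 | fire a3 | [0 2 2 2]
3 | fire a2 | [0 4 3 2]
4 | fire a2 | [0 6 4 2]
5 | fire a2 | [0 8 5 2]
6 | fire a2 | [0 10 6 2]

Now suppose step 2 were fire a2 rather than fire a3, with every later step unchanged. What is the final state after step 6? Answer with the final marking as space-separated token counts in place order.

1 13 7 1

(re-executing from step 2 with the substitution; state before step 2: [1 3 2 1])
2 | fire a2 | [1 5 3 1]
3 | fire a2 | [1 7 4 1]
4 | fire a2 | [1 9 5 1]
5 | fire a2 | [1 11 6 1]
6 | fire a2 | [1 13 7 1]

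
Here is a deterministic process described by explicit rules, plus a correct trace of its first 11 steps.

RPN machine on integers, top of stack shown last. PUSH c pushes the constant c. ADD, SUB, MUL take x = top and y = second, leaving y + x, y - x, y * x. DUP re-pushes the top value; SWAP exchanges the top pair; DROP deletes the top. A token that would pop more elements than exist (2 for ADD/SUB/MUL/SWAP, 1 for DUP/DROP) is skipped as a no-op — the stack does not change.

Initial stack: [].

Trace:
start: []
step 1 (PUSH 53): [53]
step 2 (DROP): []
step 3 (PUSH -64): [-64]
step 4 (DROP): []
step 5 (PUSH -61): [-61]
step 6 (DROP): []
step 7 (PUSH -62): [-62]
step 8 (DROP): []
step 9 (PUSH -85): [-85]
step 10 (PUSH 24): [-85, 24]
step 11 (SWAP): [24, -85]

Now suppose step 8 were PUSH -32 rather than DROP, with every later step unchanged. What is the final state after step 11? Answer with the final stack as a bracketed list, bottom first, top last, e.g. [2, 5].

(re-executing from step 8 with the substitution; state before step 8: [-62])
step 8 (PUSH -32): [-62, -32]
step 9 (PUSH -85): [-62, -32, -85]
step 10 (PUSH 24): [-62, -32, -85, 24]
step 11 (SWAP): [-62, -32, 24, -85]

[-62, -32, 24, -85]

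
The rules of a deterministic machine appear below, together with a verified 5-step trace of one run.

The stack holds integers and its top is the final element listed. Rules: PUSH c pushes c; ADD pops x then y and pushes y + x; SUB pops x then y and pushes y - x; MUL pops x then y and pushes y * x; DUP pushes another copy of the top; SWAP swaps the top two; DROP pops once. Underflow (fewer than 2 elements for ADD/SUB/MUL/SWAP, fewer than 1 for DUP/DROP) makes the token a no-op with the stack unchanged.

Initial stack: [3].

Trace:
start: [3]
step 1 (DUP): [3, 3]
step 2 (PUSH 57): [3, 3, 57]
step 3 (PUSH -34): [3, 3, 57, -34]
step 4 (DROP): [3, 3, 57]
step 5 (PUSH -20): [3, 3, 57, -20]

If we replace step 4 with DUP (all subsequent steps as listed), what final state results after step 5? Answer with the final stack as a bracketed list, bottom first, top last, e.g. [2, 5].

(re-executing from step 4 with the substitution; state before step 4: [3, 3, 57, -34])
step 4 (DUP): [3, 3, 57, -34, -34]
step 5 (PUSH -20): [3, 3, 57, -34, -34, -20]

[3, 3, 57, -34, -34, -20]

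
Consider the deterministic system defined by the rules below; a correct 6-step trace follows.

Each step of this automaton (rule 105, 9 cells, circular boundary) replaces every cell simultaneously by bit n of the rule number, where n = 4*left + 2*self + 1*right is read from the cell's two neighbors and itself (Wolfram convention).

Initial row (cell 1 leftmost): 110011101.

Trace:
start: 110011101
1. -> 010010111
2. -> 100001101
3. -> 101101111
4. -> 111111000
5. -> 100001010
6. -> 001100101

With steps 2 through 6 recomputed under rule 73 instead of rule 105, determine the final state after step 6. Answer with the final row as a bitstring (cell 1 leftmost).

011110000

(re-executing steps 2..6 under rule 73; state before step 2: 010010111)
2. -> 000000101
3. -> 011110000
4. -> 010010111
5. -> 000000101
6. -> 011110000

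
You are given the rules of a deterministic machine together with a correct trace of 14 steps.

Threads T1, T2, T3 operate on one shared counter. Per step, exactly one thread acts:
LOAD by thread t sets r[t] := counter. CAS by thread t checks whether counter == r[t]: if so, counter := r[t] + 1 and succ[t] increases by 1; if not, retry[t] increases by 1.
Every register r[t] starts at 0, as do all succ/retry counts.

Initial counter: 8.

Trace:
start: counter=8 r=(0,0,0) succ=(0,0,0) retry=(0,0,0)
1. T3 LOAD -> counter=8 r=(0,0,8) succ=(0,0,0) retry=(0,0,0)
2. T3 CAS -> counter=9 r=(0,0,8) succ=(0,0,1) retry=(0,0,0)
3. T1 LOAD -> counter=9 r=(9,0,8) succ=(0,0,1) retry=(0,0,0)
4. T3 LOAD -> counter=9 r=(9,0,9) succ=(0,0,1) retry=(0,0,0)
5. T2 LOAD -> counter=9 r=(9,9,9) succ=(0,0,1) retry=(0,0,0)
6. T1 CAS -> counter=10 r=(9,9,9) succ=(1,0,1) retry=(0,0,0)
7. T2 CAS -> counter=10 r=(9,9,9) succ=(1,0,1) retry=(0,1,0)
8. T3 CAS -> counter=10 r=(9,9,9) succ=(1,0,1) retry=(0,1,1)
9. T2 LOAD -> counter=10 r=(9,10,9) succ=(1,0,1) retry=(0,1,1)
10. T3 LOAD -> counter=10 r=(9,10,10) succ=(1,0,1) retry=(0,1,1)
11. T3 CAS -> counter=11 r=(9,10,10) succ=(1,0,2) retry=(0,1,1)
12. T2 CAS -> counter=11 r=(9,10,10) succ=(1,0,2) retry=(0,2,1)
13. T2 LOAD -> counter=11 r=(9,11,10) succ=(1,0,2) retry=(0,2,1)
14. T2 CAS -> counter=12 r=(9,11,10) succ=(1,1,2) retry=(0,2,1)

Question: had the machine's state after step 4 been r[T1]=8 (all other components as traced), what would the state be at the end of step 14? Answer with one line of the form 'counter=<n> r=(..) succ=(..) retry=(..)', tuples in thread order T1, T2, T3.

counter=12 r=(8,11,10) succ=(0,2,2) retry=(1,1,1)

state after step 4 := counter=9 r=(8,0,9) succ=(0,0,1) retry=(0,0,0)
5. T2 LOAD -> counter=9 r=(8,9,9) succ=(0,0,1) retry=(0,0,0)
6. T1 CAS -> counter=9 r=(8,9,9) succ=(0,0,1) retry=(1,0,0)
7. T2 CAS -> counter=10 r=(8,9,9) succ=(0,1,1) retry=(1,0,0)
8. T3 CAS -> counter=10 r=(8,9,9) succ=(0,1,1) retry=(1,0,1)
9. T2 LOAD -> counter=10 r=(8,10,9) succ=(0,1,1) retry=(1,0,1)
10. T3 LOAD -> counter=10 r=(8,10,10) succ=(0,1,1) retry=(1,0,1)
11. T3 CAS -> counter=11 r=(8,10,10) succ=(0,1,2) retry=(1,0,1)
12. T2 CAS -> counter=11 r=(8,10,10) succ=(0,1,2) retry=(1,1,1)
13. T2 LOAD -> counter=11 r=(8,11,10) succ=(0,1,2) retry=(1,1,1)
14. T2 CAS -> counter=12 r=(8,11,10) succ=(0,2,2) retry=(1,1,1)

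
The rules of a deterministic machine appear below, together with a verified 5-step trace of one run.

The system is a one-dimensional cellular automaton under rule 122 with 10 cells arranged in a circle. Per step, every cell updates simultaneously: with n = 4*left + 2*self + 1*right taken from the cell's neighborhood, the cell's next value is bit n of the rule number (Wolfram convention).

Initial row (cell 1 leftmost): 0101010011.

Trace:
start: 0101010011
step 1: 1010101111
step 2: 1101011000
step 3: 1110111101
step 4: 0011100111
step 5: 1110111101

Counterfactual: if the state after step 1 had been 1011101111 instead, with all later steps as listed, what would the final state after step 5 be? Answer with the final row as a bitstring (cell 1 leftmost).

0011100000

state after step 1 := 1011101111
step 2: 1110111000
step 3: 1011101101
step 4: 1110111111
step 5: 0011100000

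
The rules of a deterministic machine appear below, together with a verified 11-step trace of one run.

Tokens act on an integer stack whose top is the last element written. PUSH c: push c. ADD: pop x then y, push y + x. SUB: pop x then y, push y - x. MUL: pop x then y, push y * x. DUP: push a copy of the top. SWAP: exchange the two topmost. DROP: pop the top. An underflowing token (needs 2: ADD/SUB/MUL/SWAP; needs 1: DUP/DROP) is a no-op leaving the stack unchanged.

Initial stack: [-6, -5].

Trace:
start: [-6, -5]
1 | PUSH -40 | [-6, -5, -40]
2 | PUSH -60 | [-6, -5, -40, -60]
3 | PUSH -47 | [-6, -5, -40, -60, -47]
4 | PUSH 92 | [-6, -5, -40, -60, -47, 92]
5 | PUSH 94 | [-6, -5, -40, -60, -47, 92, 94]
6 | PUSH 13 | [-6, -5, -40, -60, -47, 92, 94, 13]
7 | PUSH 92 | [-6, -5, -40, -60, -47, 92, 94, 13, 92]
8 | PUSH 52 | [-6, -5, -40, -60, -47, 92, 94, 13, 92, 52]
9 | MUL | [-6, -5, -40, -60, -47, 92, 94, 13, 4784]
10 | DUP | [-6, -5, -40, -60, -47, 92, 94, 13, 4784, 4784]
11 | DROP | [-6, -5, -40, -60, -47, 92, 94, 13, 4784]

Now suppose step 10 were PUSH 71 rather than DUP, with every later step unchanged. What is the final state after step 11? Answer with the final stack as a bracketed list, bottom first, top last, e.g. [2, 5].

(re-executing from step 10 with the substitution; state before step 10: [-6, -5, -40, -60, -47, 92, 94, 13, 4784])
10 | PUSH 71 | [-6, -5, -40, -60, -47, 92, 94, 13, 4784, 71]
11 | DROP | [-6, -5, -40, -60, -47, 92, 94, 13, 4784]

[-6, -5, -40, -60, -47, 92, 94, 13, 4784]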